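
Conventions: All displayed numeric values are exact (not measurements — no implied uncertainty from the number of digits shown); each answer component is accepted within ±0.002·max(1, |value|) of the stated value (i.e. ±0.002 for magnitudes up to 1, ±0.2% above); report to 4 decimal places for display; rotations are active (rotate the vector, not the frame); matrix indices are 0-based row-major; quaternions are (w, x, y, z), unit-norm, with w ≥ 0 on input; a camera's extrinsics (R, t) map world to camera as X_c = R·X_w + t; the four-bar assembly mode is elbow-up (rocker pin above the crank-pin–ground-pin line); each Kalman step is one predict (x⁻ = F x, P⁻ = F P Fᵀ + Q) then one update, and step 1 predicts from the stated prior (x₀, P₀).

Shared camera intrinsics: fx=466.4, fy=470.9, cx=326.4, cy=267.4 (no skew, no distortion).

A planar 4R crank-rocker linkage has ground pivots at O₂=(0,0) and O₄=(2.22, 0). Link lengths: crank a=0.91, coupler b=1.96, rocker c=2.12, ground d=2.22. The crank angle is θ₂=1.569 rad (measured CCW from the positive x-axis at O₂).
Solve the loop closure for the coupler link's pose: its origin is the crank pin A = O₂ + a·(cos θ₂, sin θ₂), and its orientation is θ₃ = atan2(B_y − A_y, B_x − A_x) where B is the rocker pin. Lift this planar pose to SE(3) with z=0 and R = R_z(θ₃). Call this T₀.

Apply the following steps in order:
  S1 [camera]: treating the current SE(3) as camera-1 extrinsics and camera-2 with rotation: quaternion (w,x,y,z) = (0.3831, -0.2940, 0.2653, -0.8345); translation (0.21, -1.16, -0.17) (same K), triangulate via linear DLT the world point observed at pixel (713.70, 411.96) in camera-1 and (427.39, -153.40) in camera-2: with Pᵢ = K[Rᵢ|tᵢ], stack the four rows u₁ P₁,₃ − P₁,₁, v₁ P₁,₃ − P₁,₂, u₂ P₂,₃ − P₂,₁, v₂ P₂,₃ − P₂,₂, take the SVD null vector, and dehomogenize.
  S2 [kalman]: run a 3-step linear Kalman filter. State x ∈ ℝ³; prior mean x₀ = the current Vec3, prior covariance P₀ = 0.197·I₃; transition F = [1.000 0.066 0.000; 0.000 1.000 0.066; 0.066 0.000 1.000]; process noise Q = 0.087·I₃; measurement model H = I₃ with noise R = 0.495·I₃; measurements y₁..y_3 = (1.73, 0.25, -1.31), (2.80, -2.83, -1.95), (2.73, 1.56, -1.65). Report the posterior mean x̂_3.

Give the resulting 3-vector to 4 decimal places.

result = (1.8068, -0.3294, -0.8312)

source (fourbar_fk): coupler pose = R=[0.8205 -0.5716 0.0000; 0.5716 0.8205 0.0000; 0.0000 0.0000 1.0000], t=(0.0016, 0.9100, 0.0000)
after S1 (triangulate): (0.2054, -0.9347, 0.8483)
after S2 (kf_track): (1.8068, -0.3294, -0.8312)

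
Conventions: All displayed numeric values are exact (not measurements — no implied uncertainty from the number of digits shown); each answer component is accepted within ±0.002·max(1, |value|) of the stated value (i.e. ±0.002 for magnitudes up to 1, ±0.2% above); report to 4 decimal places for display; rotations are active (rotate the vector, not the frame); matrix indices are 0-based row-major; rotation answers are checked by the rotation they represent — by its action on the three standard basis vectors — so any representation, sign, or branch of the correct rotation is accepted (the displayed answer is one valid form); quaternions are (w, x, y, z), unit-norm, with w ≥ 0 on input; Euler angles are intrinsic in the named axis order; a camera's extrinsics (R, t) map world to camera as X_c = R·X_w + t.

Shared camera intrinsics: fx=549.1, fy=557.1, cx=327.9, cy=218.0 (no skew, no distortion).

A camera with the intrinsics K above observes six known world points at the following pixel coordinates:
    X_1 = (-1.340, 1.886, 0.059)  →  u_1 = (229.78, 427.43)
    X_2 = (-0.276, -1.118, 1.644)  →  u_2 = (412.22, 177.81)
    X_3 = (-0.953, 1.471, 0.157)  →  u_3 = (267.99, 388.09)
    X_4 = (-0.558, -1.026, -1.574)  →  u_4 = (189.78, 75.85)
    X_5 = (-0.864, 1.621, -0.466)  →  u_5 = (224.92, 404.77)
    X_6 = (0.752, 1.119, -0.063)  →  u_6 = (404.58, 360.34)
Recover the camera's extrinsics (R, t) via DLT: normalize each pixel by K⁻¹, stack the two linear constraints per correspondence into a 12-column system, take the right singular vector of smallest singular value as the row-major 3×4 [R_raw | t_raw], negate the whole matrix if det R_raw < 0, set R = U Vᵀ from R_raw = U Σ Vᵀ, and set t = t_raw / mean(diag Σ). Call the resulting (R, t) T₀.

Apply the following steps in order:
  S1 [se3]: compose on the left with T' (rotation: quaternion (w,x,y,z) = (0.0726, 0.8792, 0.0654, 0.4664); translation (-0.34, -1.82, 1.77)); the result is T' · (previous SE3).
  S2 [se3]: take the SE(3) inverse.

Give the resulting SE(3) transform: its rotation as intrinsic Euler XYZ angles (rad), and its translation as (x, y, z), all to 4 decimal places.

source (pnp_recover): camera pose = R=[0.7791 -0.0812 0.6216; -0.0996 0.9629 0.2506; -0.6189 -0.2572 0.7422], t=(0.1600, 0.1401, 5.2106)
after S1 (compose_se3): R=[-0.0846 -0.2130 0.9734; 0.2813 -0.9422 -0.1817; 0.9559 0.2585 0.1396], t=(4.0781, -2.2755, -0.9628)
after S2 (invert_se3): R=[-0.0846 0.2813 0.9559; -0.2130 -0.9422 0.2585; 0.9734 -0.1817 0.1396], t=(1.9055, -1.0266, -4.2487)

rotation (euler_xyz) = (-1.0755, 1.2726, -1.8629), translation = (1.9055, -1.0266, -4.2487)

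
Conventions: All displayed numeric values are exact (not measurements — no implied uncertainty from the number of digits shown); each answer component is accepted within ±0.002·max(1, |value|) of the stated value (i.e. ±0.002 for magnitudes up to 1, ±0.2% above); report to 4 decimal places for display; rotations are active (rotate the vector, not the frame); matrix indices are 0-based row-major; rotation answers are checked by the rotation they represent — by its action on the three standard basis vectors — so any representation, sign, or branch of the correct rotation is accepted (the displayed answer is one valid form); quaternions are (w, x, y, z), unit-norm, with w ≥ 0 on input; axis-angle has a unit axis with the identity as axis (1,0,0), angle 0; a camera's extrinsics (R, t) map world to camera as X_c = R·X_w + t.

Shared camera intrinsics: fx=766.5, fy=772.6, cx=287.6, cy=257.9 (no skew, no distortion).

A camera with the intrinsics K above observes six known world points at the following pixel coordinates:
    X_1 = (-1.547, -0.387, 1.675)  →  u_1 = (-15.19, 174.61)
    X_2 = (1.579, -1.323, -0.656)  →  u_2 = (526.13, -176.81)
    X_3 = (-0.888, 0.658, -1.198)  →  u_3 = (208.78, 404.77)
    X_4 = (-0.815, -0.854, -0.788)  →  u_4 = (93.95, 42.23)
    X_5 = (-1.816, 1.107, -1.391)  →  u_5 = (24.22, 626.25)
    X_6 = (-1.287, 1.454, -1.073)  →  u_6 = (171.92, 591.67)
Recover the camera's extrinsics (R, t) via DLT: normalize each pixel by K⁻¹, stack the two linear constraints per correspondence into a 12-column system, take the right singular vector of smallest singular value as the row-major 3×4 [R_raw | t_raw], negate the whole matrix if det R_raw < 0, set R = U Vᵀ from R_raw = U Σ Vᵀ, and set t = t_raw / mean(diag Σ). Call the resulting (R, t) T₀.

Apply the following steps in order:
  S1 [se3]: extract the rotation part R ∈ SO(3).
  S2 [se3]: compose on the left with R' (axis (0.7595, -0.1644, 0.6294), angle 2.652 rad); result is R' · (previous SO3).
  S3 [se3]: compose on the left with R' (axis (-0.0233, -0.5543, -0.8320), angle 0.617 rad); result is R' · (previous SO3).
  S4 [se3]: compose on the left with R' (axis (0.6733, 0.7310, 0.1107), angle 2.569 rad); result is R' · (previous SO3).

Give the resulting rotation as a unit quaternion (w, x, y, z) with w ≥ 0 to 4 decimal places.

rotation (quat) = (0.2479, -0.8233, 0.0963, 0.5015)

source (pnp_recover): camera pose = R=[0.9054 0.2742 -0.3242; -0.3357 0.9297 -0.1513; 0.2599 0.2458 0.9338], t=(-0.0901, -0.4900, 4.3499)
after S1 (rot_of_se3): [0.9054 0.2742 -0.3242; -0.3357 0.9297 -0.1513; 0.2599 0.2458 0.9338]
after S2 (compose_so3): [0.5762 -0.2358 0.7826; 0.1909 -0.8922 -0.4094; 0.7947 0.3852 -0.4691]
after S3 (compose_so3): [0.3103 -0.7461 0.5891; -0.0312 -0.6273 -0.7781; 0.9501 0.2231 -0.2180]
after S4 (compose_so3): [0.4784 -0.4072 -0.7780; 0.0901 -0.8586 0.5047; -0.8735 -0.3116 -0.3740]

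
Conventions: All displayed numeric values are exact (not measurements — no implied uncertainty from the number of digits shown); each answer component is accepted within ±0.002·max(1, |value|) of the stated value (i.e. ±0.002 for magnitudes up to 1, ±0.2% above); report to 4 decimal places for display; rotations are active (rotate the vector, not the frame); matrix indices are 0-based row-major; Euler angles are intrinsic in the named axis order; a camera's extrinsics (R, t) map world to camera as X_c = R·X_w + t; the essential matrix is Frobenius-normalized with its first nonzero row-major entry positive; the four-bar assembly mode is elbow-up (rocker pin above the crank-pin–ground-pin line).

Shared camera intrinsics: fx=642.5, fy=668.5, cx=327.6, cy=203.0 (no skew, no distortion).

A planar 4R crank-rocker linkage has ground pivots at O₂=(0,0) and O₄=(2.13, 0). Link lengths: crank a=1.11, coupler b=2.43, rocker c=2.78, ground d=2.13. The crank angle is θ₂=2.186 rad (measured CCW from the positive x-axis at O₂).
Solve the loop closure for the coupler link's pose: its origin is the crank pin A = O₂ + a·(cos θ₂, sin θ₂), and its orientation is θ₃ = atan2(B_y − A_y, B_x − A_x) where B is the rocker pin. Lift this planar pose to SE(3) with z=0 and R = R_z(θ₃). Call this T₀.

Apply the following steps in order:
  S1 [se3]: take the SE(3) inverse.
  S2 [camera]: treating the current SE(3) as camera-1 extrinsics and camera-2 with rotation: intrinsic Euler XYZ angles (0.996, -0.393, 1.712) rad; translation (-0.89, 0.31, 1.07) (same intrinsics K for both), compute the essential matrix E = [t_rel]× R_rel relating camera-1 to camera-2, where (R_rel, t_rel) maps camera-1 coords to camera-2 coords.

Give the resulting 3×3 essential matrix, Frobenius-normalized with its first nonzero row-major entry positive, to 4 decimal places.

matrix = [0.0423 0.0265 -0.1196; -0.1654 0.6119 -0.3064; 0.3611 -0.1969 -0.5642]

source (fourbar_fk): coupler pose = R=[0.7220 -0.6918 0.0000; 0.6918 0.7220 0.0000; 0.0000 0.0000 1.0000], t=(-0.6406, 0.9065, 0.0000)
after S1 (invert_se3): R=[0.7220 0.6918 0.0000; -0.6918 0.7220 0.0000; 0.0000 0.0000 1.0000], t=(-0.1646, -1.0977, 0.0000)
after S2 (essential): [0.0423 0.0265 -0.1196; -0.1654 0.6119 -0.3064; 0.3611 -0.1969 -0.5642]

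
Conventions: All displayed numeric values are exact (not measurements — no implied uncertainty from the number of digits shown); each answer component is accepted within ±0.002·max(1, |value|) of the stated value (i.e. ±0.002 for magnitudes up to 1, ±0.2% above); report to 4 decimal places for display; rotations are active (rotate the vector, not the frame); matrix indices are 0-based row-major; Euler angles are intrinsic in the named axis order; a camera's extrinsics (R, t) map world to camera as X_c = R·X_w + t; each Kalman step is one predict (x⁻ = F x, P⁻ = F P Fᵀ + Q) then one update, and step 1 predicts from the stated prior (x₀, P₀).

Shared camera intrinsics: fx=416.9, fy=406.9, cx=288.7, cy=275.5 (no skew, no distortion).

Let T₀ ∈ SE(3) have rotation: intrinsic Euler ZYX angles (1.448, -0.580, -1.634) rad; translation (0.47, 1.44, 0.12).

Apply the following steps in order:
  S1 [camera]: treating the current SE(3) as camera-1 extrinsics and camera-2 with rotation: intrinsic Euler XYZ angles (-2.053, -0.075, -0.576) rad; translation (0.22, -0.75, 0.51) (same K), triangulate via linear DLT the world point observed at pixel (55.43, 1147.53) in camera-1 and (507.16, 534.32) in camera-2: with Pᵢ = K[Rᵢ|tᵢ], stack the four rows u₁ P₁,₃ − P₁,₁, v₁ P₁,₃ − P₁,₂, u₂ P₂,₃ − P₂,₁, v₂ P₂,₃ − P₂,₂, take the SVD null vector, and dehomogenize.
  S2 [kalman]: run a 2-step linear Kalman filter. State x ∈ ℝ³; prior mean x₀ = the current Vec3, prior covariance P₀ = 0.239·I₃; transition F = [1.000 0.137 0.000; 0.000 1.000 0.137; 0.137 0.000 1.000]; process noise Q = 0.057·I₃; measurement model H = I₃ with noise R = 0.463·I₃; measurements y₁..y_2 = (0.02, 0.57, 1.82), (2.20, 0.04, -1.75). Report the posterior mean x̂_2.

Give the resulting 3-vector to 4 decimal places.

result = (0.9010, 0.0831, 0.3880)

after S1 (triangulate): (0.6382, -0.5259, 0.9605)
after S2 (kf_track): (0.9010, 0.0831, 0.3880)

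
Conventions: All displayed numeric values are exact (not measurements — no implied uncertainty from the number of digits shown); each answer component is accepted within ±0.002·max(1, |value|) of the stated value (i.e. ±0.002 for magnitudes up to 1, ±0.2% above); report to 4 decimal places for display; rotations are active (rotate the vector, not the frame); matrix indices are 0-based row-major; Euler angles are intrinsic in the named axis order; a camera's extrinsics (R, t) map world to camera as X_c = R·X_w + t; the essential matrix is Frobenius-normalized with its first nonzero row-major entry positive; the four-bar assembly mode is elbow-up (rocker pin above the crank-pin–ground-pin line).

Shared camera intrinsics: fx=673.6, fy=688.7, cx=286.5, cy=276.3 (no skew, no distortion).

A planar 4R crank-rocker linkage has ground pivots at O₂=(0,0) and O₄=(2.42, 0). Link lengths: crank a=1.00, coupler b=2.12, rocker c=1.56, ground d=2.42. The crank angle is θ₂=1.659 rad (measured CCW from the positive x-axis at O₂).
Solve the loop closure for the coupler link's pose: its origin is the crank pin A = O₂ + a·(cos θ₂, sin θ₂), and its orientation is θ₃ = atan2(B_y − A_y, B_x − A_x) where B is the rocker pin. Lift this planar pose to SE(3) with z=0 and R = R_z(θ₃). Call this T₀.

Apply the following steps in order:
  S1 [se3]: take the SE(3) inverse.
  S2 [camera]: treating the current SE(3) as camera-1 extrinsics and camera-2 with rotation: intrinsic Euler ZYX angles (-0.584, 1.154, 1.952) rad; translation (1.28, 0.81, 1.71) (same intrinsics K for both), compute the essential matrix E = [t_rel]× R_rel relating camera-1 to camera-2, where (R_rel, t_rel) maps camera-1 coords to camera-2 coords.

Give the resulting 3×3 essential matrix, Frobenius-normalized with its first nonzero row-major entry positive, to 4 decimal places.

source (fourbar_fk): coupler pose = R=[0.9720 -0.2351 0.0000; 0.2351 0.9720 0.0000; 0.0000 0.0000 1.0000], t=(-0.0881, 0.9961, 0.0000)
after S1 (invert_se3): R=[0.9720 0.2351 0.0000; -0.2351 0.9720 0.0000; 0.0000 0.0000 1.0000], t=(-0.1485, -0.9889, 0.0000)
after S2 (essential): [0.2088 0.3950 0.3205; 0.6013 -0.0329 -0.3703; -0.1840 -0.3187 -0.2499]

matrix = [0.2088 0.3950 0.3205; 0.6013 -0.0329 -0.3703; -0.1840 -0.3187 -0.2499]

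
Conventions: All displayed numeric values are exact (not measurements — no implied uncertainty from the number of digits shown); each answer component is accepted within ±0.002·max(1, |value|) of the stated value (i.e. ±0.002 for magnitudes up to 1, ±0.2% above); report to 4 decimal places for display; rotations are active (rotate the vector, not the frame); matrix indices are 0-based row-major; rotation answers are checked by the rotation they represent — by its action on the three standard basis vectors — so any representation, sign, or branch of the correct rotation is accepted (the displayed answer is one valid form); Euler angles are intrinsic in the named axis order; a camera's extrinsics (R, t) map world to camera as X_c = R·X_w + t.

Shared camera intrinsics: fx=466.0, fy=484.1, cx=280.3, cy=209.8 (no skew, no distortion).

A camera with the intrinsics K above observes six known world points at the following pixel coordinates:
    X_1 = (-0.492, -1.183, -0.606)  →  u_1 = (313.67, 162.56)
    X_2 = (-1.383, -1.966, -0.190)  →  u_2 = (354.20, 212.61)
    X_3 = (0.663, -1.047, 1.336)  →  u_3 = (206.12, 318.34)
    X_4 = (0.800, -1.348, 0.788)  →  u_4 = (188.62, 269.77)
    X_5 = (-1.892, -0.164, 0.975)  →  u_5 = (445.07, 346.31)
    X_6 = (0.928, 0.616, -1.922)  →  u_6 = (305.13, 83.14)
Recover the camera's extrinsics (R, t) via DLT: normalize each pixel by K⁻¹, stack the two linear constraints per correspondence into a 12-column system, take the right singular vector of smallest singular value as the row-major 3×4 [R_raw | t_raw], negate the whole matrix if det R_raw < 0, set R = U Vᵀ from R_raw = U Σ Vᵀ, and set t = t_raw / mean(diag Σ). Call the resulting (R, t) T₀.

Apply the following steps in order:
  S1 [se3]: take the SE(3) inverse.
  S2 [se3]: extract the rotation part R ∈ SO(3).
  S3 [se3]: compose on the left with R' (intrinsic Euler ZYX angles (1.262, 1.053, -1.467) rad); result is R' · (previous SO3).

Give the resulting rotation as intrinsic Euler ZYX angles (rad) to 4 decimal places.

rotation (euler_zyx) = (-1.7365, -0.4607, 2.9685)

source (pnp_recover): camera pose = R=[-0.8251 0.5341 -0.1841; -0.1661 0.0821 0.9827; 0.5400 0.8414 0.0210], t=(0.4600, 0.1401, 6.1000)
after S1 (invert_se3): R=[-0.8251 -0.1661 0.5400; 0.5341 0.0821 0.8414; -0.1841 0.9827 0.0210], t=(-2.8912, -5.3897, -0.1809)
after S2 (rot_of_se3): [-0.8251 -0.1661 0.5400; 0.5341 0.0821 0.8414; -0.1841 0.9827 0.0210]
after S3 (compose_so3): [-0.1477 -0.9589 -0.2421; -0.8835 0.2380 -0.4035; 0.4445 0.1543 -0.8824]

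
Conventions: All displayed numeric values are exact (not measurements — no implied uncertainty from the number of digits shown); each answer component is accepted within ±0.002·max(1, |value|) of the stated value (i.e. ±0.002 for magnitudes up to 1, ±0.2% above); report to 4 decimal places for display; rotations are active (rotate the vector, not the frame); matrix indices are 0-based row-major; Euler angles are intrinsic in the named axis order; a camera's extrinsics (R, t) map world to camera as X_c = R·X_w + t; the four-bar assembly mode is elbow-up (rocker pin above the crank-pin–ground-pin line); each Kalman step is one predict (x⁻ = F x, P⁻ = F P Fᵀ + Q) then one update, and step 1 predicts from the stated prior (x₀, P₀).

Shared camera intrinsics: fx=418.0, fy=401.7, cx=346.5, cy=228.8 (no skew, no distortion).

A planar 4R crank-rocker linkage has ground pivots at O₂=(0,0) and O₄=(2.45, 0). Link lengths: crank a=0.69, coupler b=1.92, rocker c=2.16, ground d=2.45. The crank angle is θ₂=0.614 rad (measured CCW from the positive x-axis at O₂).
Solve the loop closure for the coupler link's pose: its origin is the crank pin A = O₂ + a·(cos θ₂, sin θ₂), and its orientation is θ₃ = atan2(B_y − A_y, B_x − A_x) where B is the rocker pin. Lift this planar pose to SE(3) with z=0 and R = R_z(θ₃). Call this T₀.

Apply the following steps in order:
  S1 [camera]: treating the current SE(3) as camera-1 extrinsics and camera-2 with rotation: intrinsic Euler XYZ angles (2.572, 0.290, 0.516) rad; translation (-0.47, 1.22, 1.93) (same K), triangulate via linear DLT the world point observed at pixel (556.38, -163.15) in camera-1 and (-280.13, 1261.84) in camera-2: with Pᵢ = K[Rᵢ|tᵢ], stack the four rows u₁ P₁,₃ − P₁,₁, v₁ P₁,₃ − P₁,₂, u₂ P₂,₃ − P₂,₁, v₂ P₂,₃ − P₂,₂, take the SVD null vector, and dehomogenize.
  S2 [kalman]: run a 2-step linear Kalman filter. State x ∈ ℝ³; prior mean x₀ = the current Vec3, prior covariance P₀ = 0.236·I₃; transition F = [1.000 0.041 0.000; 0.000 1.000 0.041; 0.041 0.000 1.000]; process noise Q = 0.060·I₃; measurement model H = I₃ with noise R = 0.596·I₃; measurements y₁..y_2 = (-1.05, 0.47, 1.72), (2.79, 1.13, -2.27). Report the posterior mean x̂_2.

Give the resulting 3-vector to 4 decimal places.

source (fourbar_fk): coupler pose = R=[0.5533 -0.8330 0.0000; 0.8330 0.5533 0.0000; 0.0000 0.0000 1.0000], t=(0.5640, 0.3975, 0.0000)
after S1 (triangulate): (-1.0714, -0.5172, 0.8005)
after S2 (kf_track): (0.0749, 0.2662, 0.0911)

result = (0.0749, 0.2662, 0.0911)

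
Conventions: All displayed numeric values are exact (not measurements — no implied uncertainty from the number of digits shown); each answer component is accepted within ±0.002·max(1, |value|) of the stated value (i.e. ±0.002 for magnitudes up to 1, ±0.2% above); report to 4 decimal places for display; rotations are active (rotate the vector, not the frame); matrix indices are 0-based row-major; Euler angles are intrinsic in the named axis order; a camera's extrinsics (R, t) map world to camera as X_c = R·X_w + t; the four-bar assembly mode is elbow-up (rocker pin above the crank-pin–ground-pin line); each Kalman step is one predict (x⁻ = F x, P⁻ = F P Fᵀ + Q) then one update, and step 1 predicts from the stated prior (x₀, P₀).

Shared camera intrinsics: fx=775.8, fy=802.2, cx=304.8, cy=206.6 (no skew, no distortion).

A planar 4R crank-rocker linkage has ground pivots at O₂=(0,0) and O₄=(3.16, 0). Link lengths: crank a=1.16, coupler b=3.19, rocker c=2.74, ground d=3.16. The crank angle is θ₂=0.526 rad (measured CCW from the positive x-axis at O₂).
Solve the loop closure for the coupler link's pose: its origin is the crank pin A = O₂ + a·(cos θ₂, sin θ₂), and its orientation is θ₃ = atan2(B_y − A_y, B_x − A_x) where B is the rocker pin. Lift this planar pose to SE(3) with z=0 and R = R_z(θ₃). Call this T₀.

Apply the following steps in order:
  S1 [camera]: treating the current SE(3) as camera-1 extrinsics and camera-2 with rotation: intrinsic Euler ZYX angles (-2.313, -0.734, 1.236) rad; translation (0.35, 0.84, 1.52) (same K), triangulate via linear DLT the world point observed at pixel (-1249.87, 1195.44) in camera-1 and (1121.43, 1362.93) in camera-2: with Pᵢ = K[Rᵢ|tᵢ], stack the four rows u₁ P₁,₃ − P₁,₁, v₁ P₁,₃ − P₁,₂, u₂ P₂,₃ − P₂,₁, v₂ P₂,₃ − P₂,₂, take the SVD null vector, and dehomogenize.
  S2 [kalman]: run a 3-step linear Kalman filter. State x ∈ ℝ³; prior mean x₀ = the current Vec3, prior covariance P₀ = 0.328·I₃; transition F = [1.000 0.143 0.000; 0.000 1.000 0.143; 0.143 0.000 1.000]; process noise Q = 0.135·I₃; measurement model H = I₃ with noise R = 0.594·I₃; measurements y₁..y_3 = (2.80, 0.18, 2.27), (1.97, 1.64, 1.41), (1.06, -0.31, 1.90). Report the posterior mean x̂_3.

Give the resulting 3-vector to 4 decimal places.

result = (1.2282, 0.9119, 1.6328)

source (fourbar_fk): coupler pose = R=[0.7387 -0.6741 0.0000; 0.6741 0.7387 0.0000; 0.0000 0.0000 1.0000], t=(1.0032, 0.5824, 0.0000)
after S1 (triangulate): (-1.5097, 1.5558, 0.5792)
after S2 (kf_track): (1.2282, 0.9119, 1.6328)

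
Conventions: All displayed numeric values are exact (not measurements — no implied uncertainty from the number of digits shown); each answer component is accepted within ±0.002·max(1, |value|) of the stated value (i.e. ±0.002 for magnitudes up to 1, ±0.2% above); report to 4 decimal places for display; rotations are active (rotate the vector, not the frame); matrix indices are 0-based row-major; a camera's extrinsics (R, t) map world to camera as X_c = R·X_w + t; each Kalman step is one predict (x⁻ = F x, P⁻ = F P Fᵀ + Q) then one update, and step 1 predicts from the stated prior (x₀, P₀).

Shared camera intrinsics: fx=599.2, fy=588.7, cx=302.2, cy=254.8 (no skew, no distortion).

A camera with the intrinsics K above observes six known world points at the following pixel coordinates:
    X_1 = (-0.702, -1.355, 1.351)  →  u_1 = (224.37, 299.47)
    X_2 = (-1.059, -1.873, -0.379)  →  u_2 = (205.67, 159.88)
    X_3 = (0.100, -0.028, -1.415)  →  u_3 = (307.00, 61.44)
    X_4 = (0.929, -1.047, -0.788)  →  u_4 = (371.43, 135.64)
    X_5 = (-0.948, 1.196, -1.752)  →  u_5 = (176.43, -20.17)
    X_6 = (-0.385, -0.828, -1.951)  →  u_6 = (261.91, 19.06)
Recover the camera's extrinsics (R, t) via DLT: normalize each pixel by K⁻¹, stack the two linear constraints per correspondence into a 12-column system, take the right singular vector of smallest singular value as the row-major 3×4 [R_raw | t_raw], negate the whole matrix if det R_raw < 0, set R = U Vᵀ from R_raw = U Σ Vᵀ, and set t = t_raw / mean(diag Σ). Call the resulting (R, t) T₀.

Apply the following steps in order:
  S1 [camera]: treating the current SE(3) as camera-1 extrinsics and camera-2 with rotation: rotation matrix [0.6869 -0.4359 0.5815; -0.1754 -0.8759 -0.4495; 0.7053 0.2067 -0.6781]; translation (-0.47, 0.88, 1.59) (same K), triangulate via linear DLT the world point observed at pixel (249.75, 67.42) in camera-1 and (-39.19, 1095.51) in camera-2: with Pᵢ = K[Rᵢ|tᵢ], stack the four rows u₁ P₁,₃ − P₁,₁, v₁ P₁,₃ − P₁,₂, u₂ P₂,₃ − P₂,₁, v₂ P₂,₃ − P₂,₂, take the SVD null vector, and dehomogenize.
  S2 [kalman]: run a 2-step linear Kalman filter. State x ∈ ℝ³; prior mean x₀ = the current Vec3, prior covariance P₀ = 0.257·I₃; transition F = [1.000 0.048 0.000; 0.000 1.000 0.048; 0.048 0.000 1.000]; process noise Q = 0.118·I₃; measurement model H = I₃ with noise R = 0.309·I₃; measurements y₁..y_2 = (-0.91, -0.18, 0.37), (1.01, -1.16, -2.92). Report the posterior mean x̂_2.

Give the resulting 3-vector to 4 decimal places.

source (pnp_recover): camera pose = R=[0.9974 0.0360 -0.0617; 0.0550 0.1653 0.9847; 0.0456 -0.9856 0.1629], t=(-0.1400, -0.5001, 5.9608)
after S1 (triangulate): (-0.5193, -1.3292, -1.5034)
after S2 (kf_track): (0.0614, -0.9493, -1.6624)

result = (0.0614, -0.9493, -1.6624)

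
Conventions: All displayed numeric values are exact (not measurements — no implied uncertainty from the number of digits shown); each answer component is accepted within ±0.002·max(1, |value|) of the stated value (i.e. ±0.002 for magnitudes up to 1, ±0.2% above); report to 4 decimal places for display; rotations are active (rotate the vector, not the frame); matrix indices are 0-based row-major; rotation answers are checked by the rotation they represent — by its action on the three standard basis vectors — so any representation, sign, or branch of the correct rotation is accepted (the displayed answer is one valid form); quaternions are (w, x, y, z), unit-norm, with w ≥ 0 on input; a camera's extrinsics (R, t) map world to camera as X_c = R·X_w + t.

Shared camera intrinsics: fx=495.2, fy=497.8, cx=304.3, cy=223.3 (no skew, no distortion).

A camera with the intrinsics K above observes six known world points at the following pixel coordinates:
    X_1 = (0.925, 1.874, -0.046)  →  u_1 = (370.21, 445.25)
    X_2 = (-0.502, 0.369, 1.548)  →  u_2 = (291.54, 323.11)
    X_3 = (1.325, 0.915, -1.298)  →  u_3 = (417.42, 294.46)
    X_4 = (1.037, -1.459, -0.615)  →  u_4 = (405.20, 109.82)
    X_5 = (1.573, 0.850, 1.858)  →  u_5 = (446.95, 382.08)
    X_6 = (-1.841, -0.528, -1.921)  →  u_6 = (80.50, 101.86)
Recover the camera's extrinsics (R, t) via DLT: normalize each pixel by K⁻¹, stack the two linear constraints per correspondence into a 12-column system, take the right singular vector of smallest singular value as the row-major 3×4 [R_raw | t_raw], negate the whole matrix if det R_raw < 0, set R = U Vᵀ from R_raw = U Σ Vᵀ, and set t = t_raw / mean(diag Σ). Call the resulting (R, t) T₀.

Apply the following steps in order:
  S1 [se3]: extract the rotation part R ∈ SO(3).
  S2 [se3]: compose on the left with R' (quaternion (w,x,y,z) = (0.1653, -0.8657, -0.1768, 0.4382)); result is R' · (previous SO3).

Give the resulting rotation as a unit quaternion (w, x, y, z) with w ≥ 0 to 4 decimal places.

source (pnp_recover): camera pose = R=[0.9597 -0.1619 0.2298; 0.0315 0.8742 0.4846; -0.2794 -0.4578 0.8440], t=(0.0100, 0.3100, 5.5401)
after S1 (rot_of_se3): [0.9597 -0.1619 0.2298; 0.0315 0.8742 0.4846; -0.2794 -0.4578 0.8440]
after S2 (compose_so3): [0.7645 0.4254 -0.4843; 0.3683 -0.9049 -0.2134; -0.5290 -0.0152 -0.8485]

rotation (quat) = (0.0528, 0.9378, 0.2116, -0.2701)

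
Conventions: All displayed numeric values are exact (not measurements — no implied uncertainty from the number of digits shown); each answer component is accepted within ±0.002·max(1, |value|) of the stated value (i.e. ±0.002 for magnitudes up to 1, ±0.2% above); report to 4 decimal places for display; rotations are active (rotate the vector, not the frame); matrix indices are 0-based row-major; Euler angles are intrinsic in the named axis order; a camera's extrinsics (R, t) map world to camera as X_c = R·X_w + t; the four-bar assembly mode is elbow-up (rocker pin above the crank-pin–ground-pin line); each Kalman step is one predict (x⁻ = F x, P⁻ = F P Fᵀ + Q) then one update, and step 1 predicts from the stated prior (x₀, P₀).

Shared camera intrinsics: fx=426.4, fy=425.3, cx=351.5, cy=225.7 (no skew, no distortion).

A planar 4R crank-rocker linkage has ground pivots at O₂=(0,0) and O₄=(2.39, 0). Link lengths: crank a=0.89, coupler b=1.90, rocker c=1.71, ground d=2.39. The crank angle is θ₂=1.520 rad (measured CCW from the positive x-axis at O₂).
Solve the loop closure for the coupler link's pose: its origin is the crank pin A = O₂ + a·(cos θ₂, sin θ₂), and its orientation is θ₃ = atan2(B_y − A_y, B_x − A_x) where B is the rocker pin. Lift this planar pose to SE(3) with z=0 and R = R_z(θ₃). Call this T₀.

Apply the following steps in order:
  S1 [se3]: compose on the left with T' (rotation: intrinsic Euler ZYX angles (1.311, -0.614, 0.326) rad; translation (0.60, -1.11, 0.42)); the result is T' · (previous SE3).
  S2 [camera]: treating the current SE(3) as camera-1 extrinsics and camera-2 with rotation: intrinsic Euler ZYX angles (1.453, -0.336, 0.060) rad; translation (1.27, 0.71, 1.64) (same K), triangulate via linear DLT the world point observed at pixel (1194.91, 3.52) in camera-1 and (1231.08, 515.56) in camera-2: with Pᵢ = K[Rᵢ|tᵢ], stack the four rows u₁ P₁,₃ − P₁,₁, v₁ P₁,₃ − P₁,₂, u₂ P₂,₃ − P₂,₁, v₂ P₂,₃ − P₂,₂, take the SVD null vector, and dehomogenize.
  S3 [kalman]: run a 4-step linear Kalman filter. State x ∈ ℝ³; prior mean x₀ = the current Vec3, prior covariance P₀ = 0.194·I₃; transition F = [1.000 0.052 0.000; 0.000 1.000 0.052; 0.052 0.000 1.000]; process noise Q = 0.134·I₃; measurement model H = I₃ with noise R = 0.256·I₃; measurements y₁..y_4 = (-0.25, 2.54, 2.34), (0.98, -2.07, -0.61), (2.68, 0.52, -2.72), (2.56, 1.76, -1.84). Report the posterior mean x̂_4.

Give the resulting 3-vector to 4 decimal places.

result = (2.0836, 0.8351, -1.4762)

source (fourbar_fk): coupler pose = R=[0.9259 -0.3778 0.0000; 0.3778 0.9259 0.0000; 0.0000 0.0000 1.0000], t=(0.0452, 0.8889, 0.0000)
after S1 (compose_se3): R=[-0.1694 -0.9709 0.1693; 0.7560 -0.2382 -0.6097; 0.6323 0.0247 0.7743], t=(-0.2464, -1.0165, 0.6787)
after S2 (triangulate): (0.2445, -1.4609, -0.3276)
after S3 (kf_track): (2.0836, 0.8351, -1.4762)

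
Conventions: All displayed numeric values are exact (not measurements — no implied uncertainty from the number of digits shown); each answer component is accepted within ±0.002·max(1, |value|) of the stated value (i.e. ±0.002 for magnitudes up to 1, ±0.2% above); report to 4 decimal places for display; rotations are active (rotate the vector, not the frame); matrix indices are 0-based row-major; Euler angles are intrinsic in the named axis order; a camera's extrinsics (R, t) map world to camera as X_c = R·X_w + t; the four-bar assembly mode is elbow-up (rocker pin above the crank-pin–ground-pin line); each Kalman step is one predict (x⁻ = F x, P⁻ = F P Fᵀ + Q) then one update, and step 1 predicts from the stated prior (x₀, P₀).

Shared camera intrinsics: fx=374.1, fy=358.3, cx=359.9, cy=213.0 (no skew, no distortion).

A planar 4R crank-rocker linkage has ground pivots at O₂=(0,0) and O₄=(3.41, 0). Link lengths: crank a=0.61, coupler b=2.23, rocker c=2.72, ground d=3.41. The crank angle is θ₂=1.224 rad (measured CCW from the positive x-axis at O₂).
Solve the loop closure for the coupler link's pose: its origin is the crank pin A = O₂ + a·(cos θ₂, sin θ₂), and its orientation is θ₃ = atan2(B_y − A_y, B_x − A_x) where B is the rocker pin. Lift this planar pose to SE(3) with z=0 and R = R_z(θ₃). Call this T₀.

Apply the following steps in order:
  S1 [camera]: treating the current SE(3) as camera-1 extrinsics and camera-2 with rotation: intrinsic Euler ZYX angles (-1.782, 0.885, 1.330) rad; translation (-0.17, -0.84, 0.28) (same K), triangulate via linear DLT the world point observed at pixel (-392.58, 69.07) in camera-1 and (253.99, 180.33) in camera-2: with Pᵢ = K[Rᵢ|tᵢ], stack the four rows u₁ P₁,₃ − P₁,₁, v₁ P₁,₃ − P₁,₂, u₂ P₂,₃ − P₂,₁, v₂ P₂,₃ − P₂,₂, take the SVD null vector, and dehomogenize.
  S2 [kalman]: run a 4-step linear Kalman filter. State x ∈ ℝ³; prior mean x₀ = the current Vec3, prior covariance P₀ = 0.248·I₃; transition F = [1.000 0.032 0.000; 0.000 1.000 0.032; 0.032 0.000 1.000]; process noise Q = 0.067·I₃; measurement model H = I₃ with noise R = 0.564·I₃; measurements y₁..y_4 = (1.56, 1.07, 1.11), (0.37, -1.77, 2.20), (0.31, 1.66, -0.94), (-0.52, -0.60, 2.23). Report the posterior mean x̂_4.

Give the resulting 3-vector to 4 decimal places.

result = (-0.1861, 0.2014, 1.0619)

source (fourbar_fk): coupler pose = R=[0.6994 -0.7148 0.0000; 0.7148 0.6994 0.0000; 0.0000 0.0000 1.0000], t=(0.2073, 0.5737, 0.0000)
after S1 (triangulate): (-1.7111, 0.5365, 0.6825)
after S2 (kf_track): (-0.1861, 0.2014, 1.0619)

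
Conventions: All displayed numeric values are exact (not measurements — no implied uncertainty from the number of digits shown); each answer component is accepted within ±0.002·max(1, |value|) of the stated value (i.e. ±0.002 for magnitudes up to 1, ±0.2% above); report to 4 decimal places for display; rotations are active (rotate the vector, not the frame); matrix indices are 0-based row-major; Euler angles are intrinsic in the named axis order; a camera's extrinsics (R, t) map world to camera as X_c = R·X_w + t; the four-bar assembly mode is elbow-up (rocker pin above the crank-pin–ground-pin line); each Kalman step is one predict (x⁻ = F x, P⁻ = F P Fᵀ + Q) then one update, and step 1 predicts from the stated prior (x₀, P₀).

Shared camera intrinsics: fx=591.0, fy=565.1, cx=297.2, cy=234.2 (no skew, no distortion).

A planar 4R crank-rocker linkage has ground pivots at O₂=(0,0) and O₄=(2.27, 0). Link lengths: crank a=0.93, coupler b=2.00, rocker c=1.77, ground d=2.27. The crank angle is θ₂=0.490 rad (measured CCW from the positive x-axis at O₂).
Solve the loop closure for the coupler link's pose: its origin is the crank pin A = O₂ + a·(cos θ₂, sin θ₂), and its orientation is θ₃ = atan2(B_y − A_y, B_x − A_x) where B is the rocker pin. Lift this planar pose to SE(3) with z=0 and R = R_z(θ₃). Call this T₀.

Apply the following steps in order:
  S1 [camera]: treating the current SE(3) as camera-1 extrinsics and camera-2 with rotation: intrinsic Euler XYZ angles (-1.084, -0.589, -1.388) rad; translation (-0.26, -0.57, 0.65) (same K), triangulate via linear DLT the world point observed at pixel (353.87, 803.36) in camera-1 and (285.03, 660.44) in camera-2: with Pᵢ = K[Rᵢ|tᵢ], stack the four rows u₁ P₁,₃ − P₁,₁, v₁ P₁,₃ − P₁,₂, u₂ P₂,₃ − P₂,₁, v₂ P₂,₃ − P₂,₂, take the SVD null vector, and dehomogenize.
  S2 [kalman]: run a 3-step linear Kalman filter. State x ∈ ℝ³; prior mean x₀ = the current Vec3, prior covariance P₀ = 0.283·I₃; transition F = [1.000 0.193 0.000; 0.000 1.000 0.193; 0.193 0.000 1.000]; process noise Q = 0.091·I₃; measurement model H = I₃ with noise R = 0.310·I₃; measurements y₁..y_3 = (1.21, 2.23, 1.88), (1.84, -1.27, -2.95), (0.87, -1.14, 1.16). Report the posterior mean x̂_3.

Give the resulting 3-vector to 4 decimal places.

result = (1.1105, -0.2242, 0.3218)

source (fourbar_fk): coupler pose = R=[0.7460 -0.6659 0.0000; 0.6659 0.7460 0.0000; 0.0000 0.0000 1.0000], t=(0.8206, 0.4377, 0.0000)
after S1 (triangulate): (0.2450, 1.2839, 1.5475)
after S2 (kf_track): (1.1105, -0.2242, 0.3218)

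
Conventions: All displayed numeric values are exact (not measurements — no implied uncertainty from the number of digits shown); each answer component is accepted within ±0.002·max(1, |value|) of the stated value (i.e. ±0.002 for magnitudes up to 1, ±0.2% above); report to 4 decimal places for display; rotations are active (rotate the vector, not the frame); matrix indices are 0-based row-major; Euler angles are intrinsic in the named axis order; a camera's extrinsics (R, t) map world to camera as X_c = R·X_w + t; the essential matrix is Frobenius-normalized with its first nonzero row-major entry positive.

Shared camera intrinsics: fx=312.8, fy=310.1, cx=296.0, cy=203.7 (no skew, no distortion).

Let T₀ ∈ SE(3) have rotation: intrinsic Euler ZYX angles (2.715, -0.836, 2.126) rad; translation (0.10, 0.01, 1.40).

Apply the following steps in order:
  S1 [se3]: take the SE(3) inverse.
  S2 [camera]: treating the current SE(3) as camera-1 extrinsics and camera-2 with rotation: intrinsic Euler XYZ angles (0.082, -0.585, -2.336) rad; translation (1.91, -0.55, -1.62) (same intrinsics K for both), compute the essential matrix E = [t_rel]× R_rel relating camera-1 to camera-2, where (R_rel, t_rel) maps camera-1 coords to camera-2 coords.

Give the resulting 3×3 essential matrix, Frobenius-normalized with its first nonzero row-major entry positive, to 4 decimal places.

matrix = [0.3159 0.2599 0.1734; 0.5665 -0.0519 0.2063; -0.1327 0.6423 0.0790]

after S1 (invert_se3): R=[-0.6104 0.2774 0.7420; 0.7921 0.2190 0.5697; -0.0044 0.9355 -0.3534], t=(-0.9805, -0.8790, 0.4858)
after S2 (essential): [0.3159 0.2599 0.1734; 0.5665 -0.0519 0.2063; -0.1327 0.6423 0.0790]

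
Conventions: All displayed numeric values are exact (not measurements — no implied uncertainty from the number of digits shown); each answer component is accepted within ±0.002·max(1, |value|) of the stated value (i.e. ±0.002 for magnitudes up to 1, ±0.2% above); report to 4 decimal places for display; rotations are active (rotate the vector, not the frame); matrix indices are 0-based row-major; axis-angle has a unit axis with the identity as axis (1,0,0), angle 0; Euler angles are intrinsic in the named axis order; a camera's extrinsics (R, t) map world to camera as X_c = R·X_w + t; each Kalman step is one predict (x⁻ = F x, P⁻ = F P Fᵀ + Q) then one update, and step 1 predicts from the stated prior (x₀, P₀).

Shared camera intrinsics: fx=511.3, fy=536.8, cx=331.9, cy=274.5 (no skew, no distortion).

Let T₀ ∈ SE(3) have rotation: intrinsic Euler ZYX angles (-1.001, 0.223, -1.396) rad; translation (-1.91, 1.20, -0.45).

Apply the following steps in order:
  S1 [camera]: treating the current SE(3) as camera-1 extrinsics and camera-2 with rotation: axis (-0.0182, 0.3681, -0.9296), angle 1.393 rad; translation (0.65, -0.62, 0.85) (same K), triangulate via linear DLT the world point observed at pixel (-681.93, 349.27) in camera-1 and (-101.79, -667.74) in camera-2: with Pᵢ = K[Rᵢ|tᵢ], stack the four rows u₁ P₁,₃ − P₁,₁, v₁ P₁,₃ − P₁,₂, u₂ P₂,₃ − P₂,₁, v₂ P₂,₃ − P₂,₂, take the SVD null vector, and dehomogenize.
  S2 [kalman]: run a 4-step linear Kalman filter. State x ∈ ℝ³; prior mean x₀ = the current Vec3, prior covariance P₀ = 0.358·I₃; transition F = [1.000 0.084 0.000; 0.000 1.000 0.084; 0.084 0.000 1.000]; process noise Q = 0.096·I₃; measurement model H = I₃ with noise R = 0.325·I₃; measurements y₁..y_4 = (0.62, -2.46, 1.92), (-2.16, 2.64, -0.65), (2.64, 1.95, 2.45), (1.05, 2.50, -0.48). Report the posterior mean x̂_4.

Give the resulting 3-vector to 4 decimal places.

after S1 (triangulate): (0.6335, -1.6024, -0.2177)
after S2 (kf_track): (0.9493, 1.6776, 0.6140)

result = (0.9493, 1.6776, 0.6140)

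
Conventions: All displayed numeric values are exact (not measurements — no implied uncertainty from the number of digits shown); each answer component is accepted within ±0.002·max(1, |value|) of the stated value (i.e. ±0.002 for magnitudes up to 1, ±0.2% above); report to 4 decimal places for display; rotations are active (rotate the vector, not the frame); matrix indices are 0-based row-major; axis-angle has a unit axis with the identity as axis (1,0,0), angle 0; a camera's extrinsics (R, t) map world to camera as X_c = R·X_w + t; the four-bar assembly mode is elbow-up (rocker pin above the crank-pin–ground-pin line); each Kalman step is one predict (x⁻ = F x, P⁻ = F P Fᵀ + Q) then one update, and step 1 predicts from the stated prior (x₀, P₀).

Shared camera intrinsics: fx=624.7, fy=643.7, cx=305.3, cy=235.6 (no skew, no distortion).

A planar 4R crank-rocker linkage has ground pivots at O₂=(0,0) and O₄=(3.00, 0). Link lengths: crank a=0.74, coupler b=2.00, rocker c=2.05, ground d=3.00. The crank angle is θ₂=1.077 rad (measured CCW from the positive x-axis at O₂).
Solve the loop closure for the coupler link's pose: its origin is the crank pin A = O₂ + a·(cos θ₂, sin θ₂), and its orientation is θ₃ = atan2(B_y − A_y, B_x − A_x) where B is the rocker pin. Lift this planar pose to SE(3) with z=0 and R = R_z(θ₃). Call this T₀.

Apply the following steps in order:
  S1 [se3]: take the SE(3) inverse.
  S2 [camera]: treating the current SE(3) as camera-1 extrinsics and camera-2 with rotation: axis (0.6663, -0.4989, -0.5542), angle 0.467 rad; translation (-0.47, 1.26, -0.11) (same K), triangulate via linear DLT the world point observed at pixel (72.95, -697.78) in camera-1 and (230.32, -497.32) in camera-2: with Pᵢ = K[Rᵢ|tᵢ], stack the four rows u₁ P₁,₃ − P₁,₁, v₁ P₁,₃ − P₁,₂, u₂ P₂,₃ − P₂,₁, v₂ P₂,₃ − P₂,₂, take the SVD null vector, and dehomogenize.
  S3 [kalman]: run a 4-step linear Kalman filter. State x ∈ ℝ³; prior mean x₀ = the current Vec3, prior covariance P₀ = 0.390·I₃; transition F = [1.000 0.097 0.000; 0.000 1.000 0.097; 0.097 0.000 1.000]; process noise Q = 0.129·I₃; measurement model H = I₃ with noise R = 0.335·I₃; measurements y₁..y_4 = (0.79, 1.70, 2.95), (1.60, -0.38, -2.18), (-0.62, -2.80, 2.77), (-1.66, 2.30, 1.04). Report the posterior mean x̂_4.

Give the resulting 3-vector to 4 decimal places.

result = (-0.5953, 0.4105, 1.2874)

source (fourbar_fk): coupler pose = R=[0.8230 -0.5681 0.0000; 0.5681 0.8230 0.0000; 0.0000 0.0000 1.0000], t=(0.3507, 0.6516, 0.0000)
after S1 (invert_se3): R=[0.8230 0.5681 0.0000; -0.5681 0.8230 0.0000; 0.0000 0.0000 1.0000], t=(-0.6588, -0.3370, 0.0000)
after S2 (triangulate): (1.2921, -1.9030, 1.8187)
after S3 (kf_track): (-0.5953, 0.4105, 1.2874)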